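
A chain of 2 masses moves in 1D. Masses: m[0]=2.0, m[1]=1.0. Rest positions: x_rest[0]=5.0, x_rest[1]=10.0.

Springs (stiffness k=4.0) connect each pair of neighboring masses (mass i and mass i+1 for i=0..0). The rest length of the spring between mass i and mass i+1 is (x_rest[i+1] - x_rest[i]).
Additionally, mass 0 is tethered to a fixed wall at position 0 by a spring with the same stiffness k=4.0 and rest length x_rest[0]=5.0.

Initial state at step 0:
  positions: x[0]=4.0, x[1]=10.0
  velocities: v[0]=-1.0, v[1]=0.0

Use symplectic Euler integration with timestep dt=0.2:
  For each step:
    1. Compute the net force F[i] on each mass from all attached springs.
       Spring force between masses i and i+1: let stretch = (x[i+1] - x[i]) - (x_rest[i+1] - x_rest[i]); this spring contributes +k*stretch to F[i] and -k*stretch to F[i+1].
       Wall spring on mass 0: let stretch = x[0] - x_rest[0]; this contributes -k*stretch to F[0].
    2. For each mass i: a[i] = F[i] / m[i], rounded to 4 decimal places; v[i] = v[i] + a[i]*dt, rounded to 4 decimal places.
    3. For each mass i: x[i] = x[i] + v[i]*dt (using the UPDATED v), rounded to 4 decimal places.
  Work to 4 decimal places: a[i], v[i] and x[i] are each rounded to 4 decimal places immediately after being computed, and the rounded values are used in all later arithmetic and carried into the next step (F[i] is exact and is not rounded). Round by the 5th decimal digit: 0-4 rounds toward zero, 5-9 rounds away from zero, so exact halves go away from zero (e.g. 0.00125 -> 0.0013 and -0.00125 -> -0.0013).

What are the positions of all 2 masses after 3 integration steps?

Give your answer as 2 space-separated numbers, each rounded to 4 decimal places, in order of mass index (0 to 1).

Step 0: x=[4.0000 10.0000] v=[-1.0000 0.0000]
Step 1: x=[3.9600 9.8400] v=[-0.2000 -0.8000]
Step 2: x=[4.0736 9.5392] v=[0.5680 -1.5040]
Step 3: x=[4.2986 9.1639] v=[1.1248 -1.8765]

Answer: 4.2986 9.1639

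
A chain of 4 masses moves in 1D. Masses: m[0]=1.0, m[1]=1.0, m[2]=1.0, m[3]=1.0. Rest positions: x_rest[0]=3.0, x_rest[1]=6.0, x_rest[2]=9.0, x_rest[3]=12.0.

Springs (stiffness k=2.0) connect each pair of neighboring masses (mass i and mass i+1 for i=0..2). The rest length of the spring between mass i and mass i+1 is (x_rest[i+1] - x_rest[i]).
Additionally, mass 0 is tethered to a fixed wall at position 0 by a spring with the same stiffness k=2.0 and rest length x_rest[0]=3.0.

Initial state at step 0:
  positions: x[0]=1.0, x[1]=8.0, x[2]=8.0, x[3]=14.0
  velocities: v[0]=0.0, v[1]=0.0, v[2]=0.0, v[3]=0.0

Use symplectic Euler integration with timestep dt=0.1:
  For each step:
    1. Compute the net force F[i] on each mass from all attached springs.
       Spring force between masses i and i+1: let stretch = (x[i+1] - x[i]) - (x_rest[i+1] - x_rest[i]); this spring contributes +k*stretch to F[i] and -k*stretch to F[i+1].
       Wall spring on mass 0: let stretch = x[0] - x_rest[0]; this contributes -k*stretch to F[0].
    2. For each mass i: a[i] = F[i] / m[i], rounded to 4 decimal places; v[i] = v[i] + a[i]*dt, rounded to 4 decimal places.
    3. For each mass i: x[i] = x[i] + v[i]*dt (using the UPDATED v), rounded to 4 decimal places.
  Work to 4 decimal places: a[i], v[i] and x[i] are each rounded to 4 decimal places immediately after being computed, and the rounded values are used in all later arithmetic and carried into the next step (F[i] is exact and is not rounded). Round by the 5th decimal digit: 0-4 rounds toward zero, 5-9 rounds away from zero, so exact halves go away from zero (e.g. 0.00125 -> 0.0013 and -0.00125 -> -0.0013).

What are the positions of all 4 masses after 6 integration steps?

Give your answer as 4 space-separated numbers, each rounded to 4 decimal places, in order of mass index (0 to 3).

Answer: 3.0294 5.7279 9.9551 12.9719

Derivation:
Step 0: x=[1.0000 8.0000 8.0000 14.0000] v=[0.0000 0.0000 0.0000 0.0000]
Step 1: x=[1.1200 7.8600 8.1200 13.9400] v=[1.2000 -1.4000 1.2000 -0.6000]
Step 2: x=[1.3524 7.5904 8.3512 13.8236] v=[2.3240 -2.6960 2.3120 -1.1640]
Step 3: x=[1.6825 7.2113 8.6766 13.6578] v=[3.3011 -3.7914 3.2543 -1.6585]
Step 4: x=[2.0895 6.7509 9.0724 13.4523] v=[4.0704 -4.6041 3.9575 -2.0547]
Step 5: x=[2.5480 6.2437 9.5093 13.2192] v=[4.5848 -5.0721 4.3692 -2.3307]
Step 6: x=[3.0294 5.7279 9.9551 12.9719] v=[4.8143 -5.1581 4.4581 -2.4727]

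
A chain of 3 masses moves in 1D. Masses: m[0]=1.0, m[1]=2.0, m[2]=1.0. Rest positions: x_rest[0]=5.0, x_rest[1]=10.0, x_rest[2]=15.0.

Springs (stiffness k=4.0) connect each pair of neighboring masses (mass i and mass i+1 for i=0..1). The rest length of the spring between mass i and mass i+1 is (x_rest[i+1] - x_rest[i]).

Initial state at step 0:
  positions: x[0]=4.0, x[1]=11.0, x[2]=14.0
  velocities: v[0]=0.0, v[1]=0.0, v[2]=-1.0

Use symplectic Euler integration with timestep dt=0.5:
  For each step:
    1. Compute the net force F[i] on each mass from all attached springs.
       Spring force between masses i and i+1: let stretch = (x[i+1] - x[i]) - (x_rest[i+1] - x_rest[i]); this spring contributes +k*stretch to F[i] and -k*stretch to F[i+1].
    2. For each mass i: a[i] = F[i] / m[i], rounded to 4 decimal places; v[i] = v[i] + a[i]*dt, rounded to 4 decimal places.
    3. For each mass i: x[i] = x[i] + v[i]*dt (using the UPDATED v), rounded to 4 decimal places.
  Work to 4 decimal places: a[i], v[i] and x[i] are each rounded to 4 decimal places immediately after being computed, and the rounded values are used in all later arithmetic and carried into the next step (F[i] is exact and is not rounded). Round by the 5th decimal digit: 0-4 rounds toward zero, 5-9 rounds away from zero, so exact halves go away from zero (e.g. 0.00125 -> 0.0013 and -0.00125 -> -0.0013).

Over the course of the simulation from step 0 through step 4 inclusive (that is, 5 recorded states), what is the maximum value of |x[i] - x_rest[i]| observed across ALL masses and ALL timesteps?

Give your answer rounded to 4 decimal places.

Answer: 1.7500

Derivation:
Step 0: x=[4.0000 11.0000 14.0000] v=[0.0000 0.0000 -1.0000]
Step 1: x=[6.0000 9.0000 15.5000] v=[4.0000 -4.0000 3.0000]
Step 2: x=[6.0000 8.7500 15.5000] v=[0.0000 -0.5000 0.0000]
Step 3: x=[3.7500 10.5000 13.7500] v=[-4.5000 3.5000 -3.5000]
Step 4: x=[3.2500 10.5000 13.7500] v=[-1.0000 0.0000 0.0000]
Max displacement = 1.7500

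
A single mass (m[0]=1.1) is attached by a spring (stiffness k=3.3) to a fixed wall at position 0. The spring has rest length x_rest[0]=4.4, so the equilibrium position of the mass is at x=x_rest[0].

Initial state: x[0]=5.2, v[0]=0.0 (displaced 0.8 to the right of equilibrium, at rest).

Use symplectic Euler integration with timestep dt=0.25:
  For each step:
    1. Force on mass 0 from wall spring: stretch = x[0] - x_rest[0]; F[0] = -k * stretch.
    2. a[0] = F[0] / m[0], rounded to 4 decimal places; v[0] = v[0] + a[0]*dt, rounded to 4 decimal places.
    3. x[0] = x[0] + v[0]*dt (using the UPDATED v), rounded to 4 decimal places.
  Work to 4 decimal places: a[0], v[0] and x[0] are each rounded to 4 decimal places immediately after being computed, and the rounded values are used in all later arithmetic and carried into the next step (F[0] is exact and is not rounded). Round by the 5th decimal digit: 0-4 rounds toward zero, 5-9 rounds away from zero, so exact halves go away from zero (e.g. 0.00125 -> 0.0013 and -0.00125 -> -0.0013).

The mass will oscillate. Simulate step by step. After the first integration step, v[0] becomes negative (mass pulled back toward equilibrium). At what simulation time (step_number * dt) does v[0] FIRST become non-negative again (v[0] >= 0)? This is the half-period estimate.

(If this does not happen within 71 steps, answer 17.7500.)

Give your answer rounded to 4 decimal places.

Step 0: x=[5.2000] v=[0.0000]
Step 1: x=[5.0500] v=[-0.6000]
Step 2: x=[4.7781] v=[-1.0875]
Step 3: x=[4.4353] v=[-1.3711]
Step 4: x=[4.0859] v=[-1.3976]
Step 5: x=[3.7954] v=[-1.1620]
Step 6: x=[3.6183] v=[-0.7086]
Step 7: x=[3.5877] v=[-0.1223]
Step 8: x=[3.7094] v=[0.4869]
First v>=0 after going negative at step 8, time=2.0000

Answer: 2.0000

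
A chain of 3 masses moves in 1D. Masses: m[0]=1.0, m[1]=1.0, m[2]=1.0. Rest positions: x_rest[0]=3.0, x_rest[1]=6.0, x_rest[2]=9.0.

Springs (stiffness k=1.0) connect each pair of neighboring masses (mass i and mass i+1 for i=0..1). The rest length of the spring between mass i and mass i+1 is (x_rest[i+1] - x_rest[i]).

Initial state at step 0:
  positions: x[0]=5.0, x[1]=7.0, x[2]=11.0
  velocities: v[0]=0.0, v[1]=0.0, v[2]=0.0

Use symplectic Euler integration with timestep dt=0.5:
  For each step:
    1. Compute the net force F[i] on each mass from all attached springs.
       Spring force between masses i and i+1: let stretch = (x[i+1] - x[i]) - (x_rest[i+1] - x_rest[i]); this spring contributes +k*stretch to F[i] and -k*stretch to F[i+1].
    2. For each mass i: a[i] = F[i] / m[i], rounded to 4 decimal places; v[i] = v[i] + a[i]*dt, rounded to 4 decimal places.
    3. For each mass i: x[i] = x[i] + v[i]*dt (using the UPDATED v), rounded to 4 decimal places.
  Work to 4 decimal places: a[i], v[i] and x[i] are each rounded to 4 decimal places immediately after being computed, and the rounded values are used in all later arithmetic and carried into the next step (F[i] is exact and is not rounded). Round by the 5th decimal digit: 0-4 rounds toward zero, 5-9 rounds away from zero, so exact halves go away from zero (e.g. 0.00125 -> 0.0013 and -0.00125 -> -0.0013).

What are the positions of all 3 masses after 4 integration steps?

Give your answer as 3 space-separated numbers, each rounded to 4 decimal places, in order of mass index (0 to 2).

Answer: 4.4336 8.1329 10.4336

Derivation:
Step 0: x=[5.0000 7.0000 11.0000] v=[0.0000 0.0000 0.0000]
Step 1: x=[4.7500 7.5000 10.7500] v=[-0.5000 1.0000 -0.5000]
Step 2: x=[4.4375 8.1250 10.4375] v=[-0.6250 1.2500 -0.6250]
Step 3: x=[4.2969 8.4063 10.2969] v=[-0.2813 0.5625 -0.2813]
Step 4: x=[4.4336 8.1329 10.4336] v=[0.2734 -0.5469 0.2734]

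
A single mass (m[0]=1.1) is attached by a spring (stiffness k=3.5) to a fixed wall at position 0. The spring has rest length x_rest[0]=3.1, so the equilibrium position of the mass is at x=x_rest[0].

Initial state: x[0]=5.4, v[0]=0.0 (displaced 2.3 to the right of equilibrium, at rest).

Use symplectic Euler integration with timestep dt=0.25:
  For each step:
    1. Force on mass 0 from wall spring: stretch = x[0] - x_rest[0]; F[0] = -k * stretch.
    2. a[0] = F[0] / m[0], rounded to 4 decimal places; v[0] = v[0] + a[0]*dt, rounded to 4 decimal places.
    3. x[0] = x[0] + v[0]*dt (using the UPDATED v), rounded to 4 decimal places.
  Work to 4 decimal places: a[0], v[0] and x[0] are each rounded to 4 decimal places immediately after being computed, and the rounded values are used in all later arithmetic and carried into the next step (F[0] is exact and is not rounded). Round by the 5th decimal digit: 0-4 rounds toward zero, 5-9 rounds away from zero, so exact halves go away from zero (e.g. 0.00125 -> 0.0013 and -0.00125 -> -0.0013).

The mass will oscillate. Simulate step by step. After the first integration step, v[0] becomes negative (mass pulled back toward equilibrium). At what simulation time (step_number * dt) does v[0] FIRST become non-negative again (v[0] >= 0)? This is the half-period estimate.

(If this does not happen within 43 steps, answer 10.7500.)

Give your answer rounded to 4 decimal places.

Answer: 1.7500

Derivation:
Step 0: x=[5.4000] v=[0.0000]
Step 1: x=[4.9426] v=[-1.8296]
Step 2: x=[4.1188] v=[-3.2953]
Step 3: x=[3.0924] v=[-4.1057]
Step 4: x=[2.0675] v=[-4.0997]
Step 5: x=[1.2479] v=[-3.2784]
Step 6: x=[0.7966] v=[-1.8052]
Step 7: x=[0.8034] v=[0.0271]
First v>=0 after going negative at step 7, time=1.7500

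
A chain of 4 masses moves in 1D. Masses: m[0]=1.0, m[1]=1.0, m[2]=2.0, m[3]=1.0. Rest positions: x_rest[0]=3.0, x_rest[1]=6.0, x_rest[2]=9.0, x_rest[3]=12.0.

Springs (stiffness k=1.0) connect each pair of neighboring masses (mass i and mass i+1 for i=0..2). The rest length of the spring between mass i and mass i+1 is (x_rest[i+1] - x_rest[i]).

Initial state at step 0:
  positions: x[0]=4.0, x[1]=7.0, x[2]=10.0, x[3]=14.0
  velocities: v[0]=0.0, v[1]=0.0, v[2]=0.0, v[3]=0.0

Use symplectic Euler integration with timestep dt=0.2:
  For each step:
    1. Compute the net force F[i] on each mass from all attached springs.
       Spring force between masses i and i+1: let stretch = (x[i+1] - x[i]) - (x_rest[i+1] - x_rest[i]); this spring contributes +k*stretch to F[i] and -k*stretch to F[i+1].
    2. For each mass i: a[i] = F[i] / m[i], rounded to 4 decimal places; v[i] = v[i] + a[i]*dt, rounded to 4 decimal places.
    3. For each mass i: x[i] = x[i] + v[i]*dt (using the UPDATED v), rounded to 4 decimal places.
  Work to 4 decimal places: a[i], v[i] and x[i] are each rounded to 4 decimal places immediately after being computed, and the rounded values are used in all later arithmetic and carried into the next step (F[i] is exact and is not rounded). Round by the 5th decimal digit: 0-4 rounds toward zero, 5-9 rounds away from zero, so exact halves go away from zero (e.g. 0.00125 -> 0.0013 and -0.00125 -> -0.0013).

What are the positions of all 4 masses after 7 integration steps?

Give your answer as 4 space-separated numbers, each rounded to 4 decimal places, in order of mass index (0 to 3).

Step 0: x=[4.0000 7.0000 10.0000 14.0000] v=[0.0000 0.0000 0.0000 0.0000]
Step 1: x=[4.0000 7.0000 10.0200 13.9600] v=[0.0000 0.0000 0.1000 -0.2000]
Step 2: x=[4.0000 7.0008 10.0584 13.8824] v=[0.0000 0.0040 0.1920 -0.3880]
Step 3: x=[4.0000 7.0039 10.1121 13.7718] v=[0.0002 0.0154 0.2686 -0.5528]
Step 4: x=[4.0002 7.0112 10.1769 13.6349] v=[0.0010 0.0363 0.3238 -0.6847]
Step 5: x=[4.0008 7.0246 10.2475 13.4796] v=[0.0032 0.0672 0.3530 -0.7763]
Step 6: x=[4.0024 7.0460 10.3183 13.3151] v=[0.0080 0.1070 0.3539 -0.8227]
Step 7: x=[4.0057 7.0765 10.3836 13.1507] v=[0.0167 0.1527 0.3263 -0.8221]

Answer: 4.0057 7.0765 10.3836 13.1507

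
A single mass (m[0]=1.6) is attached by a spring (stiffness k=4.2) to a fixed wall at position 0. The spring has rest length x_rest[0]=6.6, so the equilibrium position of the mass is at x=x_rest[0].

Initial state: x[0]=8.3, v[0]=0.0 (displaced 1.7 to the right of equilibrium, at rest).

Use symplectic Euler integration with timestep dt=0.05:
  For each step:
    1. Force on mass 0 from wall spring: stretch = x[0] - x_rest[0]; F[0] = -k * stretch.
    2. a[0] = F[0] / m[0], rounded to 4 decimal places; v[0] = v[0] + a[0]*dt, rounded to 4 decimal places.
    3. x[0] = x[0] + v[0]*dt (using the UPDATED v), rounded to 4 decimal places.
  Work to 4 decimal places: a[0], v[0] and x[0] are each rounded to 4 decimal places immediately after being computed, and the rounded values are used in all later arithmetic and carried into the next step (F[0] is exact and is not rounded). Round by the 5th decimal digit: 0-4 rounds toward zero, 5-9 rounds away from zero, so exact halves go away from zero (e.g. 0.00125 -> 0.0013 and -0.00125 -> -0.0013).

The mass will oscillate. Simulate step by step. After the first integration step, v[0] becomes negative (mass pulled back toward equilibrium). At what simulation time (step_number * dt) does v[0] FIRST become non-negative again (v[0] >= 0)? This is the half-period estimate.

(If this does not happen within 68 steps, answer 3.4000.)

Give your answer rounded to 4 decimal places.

Answer: 1.9500

Derivation:
Step 0: x=[8.3000] v=[0.0000]
Step 1: x=[8.2888] v=[-0.2231]
Step 2: x=[8.2666] v=[-0.4448]
Step 3: x=[8.2334] v=[-0.6635]
Step 4: x=[8.1895] v=[-0.8779]
Step 5: x=[8.1352] v=[-1.0865]
Step 6: x=[8.0708] v=[-1.2880]
Step 7: x=[7.9968] v=[-1.4810]
Step 8: x=[7.9136] v=[-1.6643]
Step 9: x=[7.8218] v=[-1.8367]
Step 10: x=[7.7219] v=[-1.9971]
Step 11: x=[7.6147] v=[-2.1444]
Step 12: x=[7.5008] v=[-2.2776]
Step 13: x=[7.3810] v=[-2.3958]
Step 14: x=[7.2561] v=[-2.4983]
Step 15: x=[7.1269] v=[-2.5844]
Step 16: x=[6.9942] v=[-2.6536]
Step 17: x=[6.8589] v=[-2.7053]
Step 18: x=[6.7219] v=[-2.7393]
Step 19: x=[6.5841] v=[-2.7553]
Step 20: x=[6.4464] v=[-2.7532]
Step 21: x=[6.3098] v=[-2.7330]
Step 22: x=[6.1751] v=[-2.6949]
Step 23: x=[6.0431] v=[-2.6391]
Step 24: x=[5.9148] v=[-2.5660]
Step 25: x=[5.7910] v=[-2.4761]
Step 26: x=[5.6725] v=[-2.3699]
Step 27: x=[5.5601] v=[-2.2482]
Step 28: x=[5.4545] v=[-2.1117]
Step 29: x=[5.3564] v=[-1.9614]
Step 30: x=[5.2665] v=[-1.7982]
Step 31: x=[5.1853] v=[-1.6232]
Step 32: x=[5.1134] v=[-1.4375]
Step 33: x=[5.0513] v=[-1.2424]
Step 34: x=[4.9993] v=[-1.0391]
Step 35: x=[4.9579] v=[-0.8290]
Step 36: x=[4.9272] v=[-0.6135]
Step 37: x=[4.9075] v=[-0.3939]
Step 38: x=[4.8989] v=[-0.1718]
Step 39: x=[4.9015] v=[0.0515]
First v>=0 after going negative at step 39, time=1.9500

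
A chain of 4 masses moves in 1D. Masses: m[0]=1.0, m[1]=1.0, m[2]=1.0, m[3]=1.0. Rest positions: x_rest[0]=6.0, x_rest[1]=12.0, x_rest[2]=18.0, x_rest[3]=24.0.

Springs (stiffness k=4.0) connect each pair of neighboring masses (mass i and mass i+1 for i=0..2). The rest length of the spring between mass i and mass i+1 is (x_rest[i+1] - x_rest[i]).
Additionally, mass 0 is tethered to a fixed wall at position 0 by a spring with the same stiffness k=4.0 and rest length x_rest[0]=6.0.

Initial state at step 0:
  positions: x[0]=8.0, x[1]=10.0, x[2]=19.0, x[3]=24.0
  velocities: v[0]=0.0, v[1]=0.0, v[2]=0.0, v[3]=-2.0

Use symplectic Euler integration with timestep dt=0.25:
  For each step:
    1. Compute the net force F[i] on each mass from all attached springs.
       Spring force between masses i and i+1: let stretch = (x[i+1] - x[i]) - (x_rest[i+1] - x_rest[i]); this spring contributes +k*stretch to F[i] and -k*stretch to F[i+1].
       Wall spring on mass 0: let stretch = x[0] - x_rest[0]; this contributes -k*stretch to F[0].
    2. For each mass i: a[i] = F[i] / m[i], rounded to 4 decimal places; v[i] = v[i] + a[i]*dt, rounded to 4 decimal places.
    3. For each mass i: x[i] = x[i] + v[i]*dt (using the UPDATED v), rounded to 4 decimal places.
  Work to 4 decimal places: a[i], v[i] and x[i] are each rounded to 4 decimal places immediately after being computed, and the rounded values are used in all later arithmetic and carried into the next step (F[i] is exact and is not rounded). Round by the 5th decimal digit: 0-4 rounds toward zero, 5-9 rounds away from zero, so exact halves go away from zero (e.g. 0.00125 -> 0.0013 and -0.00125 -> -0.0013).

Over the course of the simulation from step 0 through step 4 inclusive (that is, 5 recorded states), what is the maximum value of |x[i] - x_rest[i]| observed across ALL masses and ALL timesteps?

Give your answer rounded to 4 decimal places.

Answer: 2.2656

Derivation:
Step 0: x=[8.0000 10.0000 19.0000 24.0000] v=[0.0000 0.0000 0.0000 -2.0000]
Step 1: x=[6.5000 11.7500 18.0000 23.7500] v=[-6.0000 7.0000 -4.0000 -1.0000]
Step 2: x=[4.6875 13.7500 16.8750 23.5625] v=[-7.2500 8.0000 -4.5000 -0.7500]
Step 3: x=[3.9688 14.2656 16.6406 23.2031] v=[-2.8750 2.0625 -0.9375 -1.4375]
Step 4: x=[4.8321 12.8008 17.4531 22.7031] v=[3.4530 -5.8593 3.2500 -2.0000]
Max displacement = 2.2656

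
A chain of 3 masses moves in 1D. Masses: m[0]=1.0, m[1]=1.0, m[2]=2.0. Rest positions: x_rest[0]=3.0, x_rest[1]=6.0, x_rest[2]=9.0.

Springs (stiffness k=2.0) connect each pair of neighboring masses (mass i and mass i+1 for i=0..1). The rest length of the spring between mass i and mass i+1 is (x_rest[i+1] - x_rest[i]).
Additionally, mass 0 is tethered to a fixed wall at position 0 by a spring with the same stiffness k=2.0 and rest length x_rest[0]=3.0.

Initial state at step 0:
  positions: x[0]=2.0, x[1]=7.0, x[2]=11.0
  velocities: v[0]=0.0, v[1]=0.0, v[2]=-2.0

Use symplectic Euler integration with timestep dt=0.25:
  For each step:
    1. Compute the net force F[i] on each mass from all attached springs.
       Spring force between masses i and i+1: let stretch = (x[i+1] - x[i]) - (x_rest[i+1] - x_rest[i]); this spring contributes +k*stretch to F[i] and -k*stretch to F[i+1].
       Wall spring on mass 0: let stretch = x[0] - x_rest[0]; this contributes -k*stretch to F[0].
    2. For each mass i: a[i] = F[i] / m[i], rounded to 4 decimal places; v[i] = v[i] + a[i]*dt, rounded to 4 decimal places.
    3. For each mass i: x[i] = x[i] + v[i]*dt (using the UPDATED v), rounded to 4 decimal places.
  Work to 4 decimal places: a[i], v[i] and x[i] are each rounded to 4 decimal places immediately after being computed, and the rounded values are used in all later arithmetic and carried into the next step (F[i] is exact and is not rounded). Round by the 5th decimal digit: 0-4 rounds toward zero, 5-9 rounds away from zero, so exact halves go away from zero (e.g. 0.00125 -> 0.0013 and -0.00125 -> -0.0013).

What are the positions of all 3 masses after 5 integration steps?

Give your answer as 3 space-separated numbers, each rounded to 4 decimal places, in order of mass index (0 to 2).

Step 0: x=[2.0000 7.0000 11.0000] v=[0.0000 0.0000 -2.0000]
Step 1: x=[2.3750 6.8750 10.4375] v=[1.5000 -0.5000 -2.2500]
Step 2: x=[3.0156 6.6328 9.8399] v=[2.5625 -0.9688 -2.3906]
Step 3: x=[3.7314 6.3393 9.2293] v=[2.8633 -1.1739 -2.4424]
Step 4: x=[4.3068 6.0811 8.6256] v=[2.3016 -1.0329 -2.4149]
Step 5: x=[4.5657 5.9192 8.0504] v=[1.0354 -0.6478 -2.3010]

Answer: 4.5657 5.9192 8.0504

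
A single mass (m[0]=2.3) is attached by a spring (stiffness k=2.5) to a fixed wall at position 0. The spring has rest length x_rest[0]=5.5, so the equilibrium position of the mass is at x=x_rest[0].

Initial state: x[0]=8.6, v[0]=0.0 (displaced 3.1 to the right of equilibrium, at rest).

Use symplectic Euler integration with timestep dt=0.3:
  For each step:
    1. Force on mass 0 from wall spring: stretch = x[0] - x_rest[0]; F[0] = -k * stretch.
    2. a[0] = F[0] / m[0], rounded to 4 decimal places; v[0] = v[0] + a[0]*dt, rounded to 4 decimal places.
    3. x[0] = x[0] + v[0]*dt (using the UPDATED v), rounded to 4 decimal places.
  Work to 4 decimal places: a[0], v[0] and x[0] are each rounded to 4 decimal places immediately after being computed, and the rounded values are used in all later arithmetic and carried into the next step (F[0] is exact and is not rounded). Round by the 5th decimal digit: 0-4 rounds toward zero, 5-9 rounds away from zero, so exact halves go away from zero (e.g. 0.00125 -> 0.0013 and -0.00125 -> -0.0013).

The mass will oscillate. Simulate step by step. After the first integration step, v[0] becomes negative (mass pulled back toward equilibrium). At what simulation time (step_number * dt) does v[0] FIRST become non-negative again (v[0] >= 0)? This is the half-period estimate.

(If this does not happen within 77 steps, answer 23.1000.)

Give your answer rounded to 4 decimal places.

Answer: 3.3000

Derivation:
Step 0: x=[8.6000] v=[0.0000]
Step 1: x=[8.2967] v=[-1.0109]
Step 2: x=[7.7198] v=[-1.9229]
Step 3: x=[6.9258] v=[-2.6467]
Step 4: x=[5.9923] v=[-3.1116]
Step 5: x=[5.0107] v=[-3.2721]
Step 6: x=[4.0769] v=[-3.1126]
Step 7: x=[3.2823] v=[-2.6486]
Step 8: x=[2.7047] v=[-1.9255]
Step 9: x=[2.4005] v=[-1.0140]
Step 10: x=[2.3995] v=[-0.0033]
Step 11: x=[2.7018] v=[1.0077]
First v>=0 after going negative at step 11, time=3.3000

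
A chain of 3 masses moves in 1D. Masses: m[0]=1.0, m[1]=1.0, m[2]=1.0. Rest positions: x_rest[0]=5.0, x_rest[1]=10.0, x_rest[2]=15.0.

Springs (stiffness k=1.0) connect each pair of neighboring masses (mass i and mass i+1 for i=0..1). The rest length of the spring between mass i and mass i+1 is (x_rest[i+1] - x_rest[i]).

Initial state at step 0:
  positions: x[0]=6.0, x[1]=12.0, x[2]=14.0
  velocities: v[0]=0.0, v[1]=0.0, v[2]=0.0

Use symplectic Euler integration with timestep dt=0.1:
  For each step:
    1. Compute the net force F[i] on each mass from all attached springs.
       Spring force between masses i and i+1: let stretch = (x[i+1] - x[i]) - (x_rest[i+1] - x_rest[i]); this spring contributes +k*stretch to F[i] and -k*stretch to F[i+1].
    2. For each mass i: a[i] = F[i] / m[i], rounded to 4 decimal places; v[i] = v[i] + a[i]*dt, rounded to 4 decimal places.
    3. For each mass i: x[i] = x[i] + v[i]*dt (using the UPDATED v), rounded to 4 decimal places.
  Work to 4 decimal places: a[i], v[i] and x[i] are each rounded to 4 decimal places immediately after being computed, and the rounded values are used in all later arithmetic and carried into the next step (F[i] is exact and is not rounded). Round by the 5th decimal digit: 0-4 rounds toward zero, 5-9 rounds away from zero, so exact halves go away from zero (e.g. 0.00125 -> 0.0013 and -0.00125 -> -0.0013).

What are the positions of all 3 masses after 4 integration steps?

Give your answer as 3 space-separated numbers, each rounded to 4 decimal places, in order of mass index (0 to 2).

Answer: 6.0926 11.6178 14.2896

Derivation:
Step 0: x=[6.0000 12.0000 14.0000] v=[0.0000 0.0000 0.0000]
Step 1: x=[6.0100 11.9600 14.0300] v=[0.1000 -0.4000 0.3000]
Step 2: x=[6.0295 11.8812 14.0893] v=[0.1950 -0.7880 0.5930]
Step 3: x=[6.0575 11.7660 14.1765] v=[0.2802 -1.1524 0.8722]
Step 4: x=[6.0926 11.6178 14.2896] v=[0.3511 -1.4822 1.1312]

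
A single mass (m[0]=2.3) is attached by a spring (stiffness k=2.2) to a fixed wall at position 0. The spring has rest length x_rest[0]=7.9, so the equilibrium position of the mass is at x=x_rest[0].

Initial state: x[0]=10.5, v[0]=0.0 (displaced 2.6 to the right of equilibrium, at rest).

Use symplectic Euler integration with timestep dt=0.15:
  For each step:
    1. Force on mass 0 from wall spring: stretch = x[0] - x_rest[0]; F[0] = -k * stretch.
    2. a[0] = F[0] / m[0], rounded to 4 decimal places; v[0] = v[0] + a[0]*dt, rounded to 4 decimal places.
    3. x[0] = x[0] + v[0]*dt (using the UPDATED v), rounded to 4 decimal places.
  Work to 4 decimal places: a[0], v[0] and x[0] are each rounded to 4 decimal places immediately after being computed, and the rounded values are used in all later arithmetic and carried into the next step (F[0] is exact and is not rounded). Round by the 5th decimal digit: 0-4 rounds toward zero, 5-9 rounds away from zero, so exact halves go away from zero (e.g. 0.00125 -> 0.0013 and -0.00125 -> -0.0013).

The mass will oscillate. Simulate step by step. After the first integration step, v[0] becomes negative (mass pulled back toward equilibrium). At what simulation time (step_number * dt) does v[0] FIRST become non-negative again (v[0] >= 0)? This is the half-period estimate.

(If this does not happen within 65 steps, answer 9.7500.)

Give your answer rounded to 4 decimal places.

Answer: 3.3000

Derivation:
Step 0: x=[10.5000] v=[0.0000]
Step 1: x=[10.4440] v=[-0.3731]
Step 2: x=[10.3333] v=[-0.7381]
Step 3: x=[10.1702] v=[-1.0872]
Step 4: x=[9.9583] v=[-1.4129]
Step 5: x=[9.7021] v=[-1.7082]
Step 6: x=[9.4071] v=[-1.9668]
Step 7: x=[9.0797] v=[-2.1830]
Step 8: x=[8.7269] v=[-2.3523]
Step 9: x=[8.3563] v=[-2.4709]
Step 10: x=[7.9758] v=[-2.5364]
Step 11: x=[7.5937] v=[-2.5473]
Step 12: x=[7.2182] v=[-2.5034]
Step 13: x=[6.8574] v=[-2.4056]
Step 14: x=[6.5190] v=[-2.2560]
Step 15: x=[6.2103] v=[-2.0579]
Step 16: x=[5.9380] v=[-1.8155]
Step 17: x=[5.7079] v=[-1.5340]
Step 18: x=[5.5250] v=[-1.2195]
Step 19: x=[5.3932] v=[-0.8787]
Step 20: x=[5.3154] v=[-0.5190]
Step 21: x=[5.2932] v=[-0.1482]
Step 22: x=[5.3271] v=[0.2258]
First v>=0 after going negative at step 22, time=3.3000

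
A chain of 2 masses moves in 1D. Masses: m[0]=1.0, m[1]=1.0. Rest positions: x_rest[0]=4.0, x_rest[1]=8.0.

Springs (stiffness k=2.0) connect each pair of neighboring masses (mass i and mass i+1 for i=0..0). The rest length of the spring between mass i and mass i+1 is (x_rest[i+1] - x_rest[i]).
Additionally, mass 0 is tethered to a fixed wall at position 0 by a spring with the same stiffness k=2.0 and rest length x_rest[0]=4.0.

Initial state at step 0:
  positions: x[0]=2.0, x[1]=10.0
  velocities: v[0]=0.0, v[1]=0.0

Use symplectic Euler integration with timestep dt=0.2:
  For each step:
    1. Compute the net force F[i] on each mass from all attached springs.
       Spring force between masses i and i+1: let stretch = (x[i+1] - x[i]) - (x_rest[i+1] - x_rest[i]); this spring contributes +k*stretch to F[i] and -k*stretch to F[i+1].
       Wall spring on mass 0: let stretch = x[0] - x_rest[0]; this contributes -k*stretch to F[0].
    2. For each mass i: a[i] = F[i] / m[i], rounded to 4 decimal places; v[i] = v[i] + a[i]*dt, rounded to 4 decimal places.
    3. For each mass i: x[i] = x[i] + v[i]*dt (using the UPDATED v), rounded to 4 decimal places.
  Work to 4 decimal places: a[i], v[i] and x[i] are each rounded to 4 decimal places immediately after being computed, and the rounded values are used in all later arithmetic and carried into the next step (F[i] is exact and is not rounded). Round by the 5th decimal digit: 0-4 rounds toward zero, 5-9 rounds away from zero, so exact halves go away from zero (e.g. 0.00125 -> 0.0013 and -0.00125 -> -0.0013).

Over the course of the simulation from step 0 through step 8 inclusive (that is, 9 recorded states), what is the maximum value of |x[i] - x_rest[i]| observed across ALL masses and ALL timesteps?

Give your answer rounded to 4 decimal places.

Answer: 2.5258

Derivation:
Step 0: x=[2.0000 10.0000] v=[0.0000 0.0000]
Step 1: x=[2.4800 9.6800] v=[2.4000 -1.6000]
Step 2: x=[3.3376 9.1040] v=[4.2880 -2.8800]
Step 3: x=[4.3895 8.3867] v=[5.2595 -3.5866]
Step 4: x=[5.4100 7.6696] v=[5.1026 -3.5855]
Step 5: x=[6.1785 7.0917] v=[3.8424 -2.8893]
Step 6: x=[6.5258 6.7608] v=[1.7363 -1.6546]
Step 7: x=[6.3698 6.7311] v=[-0.7800 -0.1486]
Step 8: x=[5.7331 6.9925] v=[-3.1834 1.3069]
Max displacement = 2.5258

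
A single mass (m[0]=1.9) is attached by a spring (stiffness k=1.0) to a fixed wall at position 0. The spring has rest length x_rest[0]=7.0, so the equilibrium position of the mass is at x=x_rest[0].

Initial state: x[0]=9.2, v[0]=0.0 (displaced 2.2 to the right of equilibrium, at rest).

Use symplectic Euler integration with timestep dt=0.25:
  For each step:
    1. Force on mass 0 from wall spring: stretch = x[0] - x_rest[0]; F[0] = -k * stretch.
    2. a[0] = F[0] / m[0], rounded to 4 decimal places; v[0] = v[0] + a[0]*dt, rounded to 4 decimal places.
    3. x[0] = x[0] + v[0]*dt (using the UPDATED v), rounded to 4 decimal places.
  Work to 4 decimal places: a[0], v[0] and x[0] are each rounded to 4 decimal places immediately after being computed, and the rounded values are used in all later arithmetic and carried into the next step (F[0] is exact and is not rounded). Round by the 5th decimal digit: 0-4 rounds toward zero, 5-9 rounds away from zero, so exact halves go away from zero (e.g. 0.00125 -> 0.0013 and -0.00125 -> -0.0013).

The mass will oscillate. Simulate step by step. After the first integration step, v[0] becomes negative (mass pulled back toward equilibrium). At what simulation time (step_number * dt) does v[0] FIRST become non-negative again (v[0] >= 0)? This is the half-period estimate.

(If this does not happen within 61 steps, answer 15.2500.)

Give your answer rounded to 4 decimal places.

Step 0: x=[9.2000] v=[0.0000]
Step 1: x=[9.1276] v=[-0.2895]
Step 2: x=[8.9852] v=[-0.5695]
Step 3: x=[8.7775] v=[-0.8307]
Step 4: x=[8.5114] v=[-1.0646]
Step 5: x=[8.1955] v=[-1.2635]
Step 6: x=[7.8403] v=[-1.4208]
Step 7: x=[7.4575] v=[-1.5314]
Step 8: x=[7.0596] v=[-1.5916]
Step 9: x=[6.6597] v=[-1.5995]
Step 10: x=[6.2710] v=[-1.5547]
Step 11: x=[5.9063] v=[-1.4588]
Step 12: x=[5.5776] v=[-1.3149]
Step 13: x=[5.2957] v=[-1.1278]
Step 14: x=[5.0698] v=[-0.9036]
Step 15: x=[4.9074] v=[-0.6496]
Step 16: x=[4.8138] v=[-0.3743]
Step 17: x=[4.7921] v=[-0.0867]
Step 18: x=[4.8431] v=[0.2038]
First v>=0 after going negative at step 18, time=4.5000

Answer: 4.5000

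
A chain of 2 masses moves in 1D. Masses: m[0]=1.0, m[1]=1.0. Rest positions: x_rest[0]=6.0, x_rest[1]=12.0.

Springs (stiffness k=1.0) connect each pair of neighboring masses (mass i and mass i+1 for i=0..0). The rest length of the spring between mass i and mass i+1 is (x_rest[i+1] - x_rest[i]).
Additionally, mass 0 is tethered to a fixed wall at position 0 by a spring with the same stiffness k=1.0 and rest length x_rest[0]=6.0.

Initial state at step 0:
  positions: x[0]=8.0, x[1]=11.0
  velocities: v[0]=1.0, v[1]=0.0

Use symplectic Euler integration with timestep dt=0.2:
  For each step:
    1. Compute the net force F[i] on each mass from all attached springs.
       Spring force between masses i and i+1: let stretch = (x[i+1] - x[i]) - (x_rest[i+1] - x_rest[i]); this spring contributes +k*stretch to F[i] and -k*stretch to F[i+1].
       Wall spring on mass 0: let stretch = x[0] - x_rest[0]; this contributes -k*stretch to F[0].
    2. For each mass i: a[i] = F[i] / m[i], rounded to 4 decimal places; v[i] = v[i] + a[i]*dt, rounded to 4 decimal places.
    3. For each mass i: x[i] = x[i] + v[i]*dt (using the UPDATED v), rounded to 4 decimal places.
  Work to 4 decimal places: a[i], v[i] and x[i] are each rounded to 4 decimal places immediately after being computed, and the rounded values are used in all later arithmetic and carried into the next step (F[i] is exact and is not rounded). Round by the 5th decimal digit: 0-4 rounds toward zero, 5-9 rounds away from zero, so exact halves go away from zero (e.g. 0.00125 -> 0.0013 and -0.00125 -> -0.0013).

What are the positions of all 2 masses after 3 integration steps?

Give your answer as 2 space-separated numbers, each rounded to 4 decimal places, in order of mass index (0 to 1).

Answer: 7.4394 11.6884

Derivation:
Step 0: x=[8.0000 11.0000] v=[1.0000 0.0000]
Step 1: x=[8.0000 11.1200] v=[0.0000 0.6000]
Step 2: x=[7.8048 11.3552] v=[-0.9760 1.1760]
Step 3: x=[7.4394 11.6884] v=[-1.8269 1.6659]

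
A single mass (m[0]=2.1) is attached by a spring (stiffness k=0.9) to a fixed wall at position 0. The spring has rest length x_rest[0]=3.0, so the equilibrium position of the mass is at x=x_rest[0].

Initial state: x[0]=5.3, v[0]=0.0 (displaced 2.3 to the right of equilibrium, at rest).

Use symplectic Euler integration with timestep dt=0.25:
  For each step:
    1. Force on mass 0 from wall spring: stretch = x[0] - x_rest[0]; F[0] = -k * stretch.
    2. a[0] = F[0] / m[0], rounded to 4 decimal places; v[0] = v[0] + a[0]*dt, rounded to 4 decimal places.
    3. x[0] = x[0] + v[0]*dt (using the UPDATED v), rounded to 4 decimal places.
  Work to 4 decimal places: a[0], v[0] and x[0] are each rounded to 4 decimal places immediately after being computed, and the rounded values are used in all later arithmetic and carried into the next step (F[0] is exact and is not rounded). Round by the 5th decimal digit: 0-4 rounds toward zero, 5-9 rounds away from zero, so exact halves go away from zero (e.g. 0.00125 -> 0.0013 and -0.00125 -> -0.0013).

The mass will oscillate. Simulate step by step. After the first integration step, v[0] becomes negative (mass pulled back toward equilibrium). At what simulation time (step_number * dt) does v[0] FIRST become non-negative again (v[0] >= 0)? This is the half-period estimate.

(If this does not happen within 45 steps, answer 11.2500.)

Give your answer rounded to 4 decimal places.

Step 0: x=[5.3000] v=[0.0000]
Step 1: x=[5.2384] v=[-0.2464]
Step 2: x=[5.1169] v=[-0.4862]
Step 3: x=[4.9387] v=[-0.7130]
Step 4: x=[4.7085] v=[-0.9207]
Step 5: x=[4.4326] v=[-1.1038]
Step 6: x=[4.1183] v=[-1.2573]
Step 7: x=[3.7740] v=[-1.3771]
Step 8: x=[3.4090] v=[-1.4600]
Step 9: x=[3.0331] v=[-1.5038]
Step 10: x=[2.6563] v=[-1.5074]
Step 11: x=[2.2887] v=[-1.4706]
Step 12: x=[1.9401] v=[-1.3944]
Step 13: x=[1.6199] v=[-1.2809]
Step 14: x=[1.3367] v=[-1.1330]
Step 15: x=[1.0980] v=[-0.9548]
Step 16: x=[0.9103] v=[-0.7510]
Step 17: x=[0.7785] v=[-0.5271]
Step 18: x=[0.7062] v=[-0.2891]
Step 19: x=[0.6954] v=[-0.0433]
Step 20: x=[0.7463] v=[0.2036]
First v>=0 after going negative at step 20, time=5.0000

Answer: 5.0000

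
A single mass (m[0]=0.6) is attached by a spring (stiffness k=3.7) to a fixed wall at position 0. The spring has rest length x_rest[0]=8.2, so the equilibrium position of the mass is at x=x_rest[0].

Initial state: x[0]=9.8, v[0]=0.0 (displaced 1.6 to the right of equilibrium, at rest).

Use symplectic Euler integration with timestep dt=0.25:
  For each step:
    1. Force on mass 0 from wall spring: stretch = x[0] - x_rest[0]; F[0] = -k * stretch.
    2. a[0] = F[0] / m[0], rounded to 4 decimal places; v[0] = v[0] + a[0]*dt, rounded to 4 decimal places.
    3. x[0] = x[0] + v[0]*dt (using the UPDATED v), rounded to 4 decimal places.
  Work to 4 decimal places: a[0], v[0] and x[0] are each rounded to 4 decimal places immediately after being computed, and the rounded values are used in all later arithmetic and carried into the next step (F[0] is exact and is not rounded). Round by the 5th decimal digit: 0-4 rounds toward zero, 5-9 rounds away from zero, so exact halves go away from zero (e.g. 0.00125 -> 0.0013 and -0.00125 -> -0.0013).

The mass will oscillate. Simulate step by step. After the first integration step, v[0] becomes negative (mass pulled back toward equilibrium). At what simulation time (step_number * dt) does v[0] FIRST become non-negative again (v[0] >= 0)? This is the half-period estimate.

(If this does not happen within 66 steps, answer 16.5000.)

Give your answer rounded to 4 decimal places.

Step 0: x=[9.8000] v=[0.0000]
Step 1: x=[9.1833] v=[-2.4667]
Step 2: x=[8.1877] v=[-3.9826]
Step 3: x=[7.1968] v=[-3.9636]
Step 4: x=[6.5926] v=[-2.4170]
Step 5: x=[6.6079] v=[0.0611]
First v>=0 after going negative at step 5, time=1.2500

Answer: 1.2500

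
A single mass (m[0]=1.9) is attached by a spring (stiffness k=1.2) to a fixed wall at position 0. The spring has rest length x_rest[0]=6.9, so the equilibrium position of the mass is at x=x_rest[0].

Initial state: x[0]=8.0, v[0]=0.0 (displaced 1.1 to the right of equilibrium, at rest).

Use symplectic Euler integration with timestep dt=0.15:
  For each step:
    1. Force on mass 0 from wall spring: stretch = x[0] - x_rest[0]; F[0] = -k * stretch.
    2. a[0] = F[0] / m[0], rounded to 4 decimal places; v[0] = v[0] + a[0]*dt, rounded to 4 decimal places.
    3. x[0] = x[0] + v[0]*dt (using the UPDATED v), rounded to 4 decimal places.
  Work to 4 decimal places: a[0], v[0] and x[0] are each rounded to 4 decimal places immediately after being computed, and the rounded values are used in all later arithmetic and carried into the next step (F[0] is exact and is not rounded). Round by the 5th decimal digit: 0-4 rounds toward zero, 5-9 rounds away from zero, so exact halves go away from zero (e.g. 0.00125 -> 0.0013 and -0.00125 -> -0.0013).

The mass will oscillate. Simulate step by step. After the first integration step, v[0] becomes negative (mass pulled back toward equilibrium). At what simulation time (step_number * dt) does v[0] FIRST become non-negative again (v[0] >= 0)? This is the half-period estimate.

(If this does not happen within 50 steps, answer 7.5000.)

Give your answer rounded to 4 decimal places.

Answer: 4.0500

Derivation:
Step 0: x=[8.0000] v=[0.0000]
Step 1: x=[7.9844] v=[-0.1042]
Step 2: x=[7.9534] v=[-0.2069]
Step 3: x=[7.9074] v=[-0.3067]
Step 4: x=[7.8471] v=[-0.4021]
Step 5: x=[7.7733] v=[-0.4918]
Step 6: x=[7.6871] v=[-0.5745]
Step 7: x=[7.5897] v=[-0.6491]
Step 8: x=[7.4825] v=[-0.7144]
Step 9: x=[7.3671] v=[-0.7696]
Step 10: x=[7.2450] v=[-0.8139]
Step 11: x=[7.1180] v=[-0.8466]
Step 12: x=[6.9879] v=[-0.8673]
Step 13: x=[6.8566] v=[-0.8756]
Step 14: x=[6.7259] v=[-0.8715]
Step 15: x=[6.5977] v=[-0.8550]
Step 16: x=[6.4737] v=[-0.8264]
Step 17: x=[6.3558] v=[-0.7860]
Step 18: x=[6.2456] v=[-0.7344]
Step 19: x=[6.1447] v=[-0.6724]
Step 20: x=[6.0546] v=[-0.6009]
Step 21: x=[5.9765] v=[-0.5208]
Step 22: x=[5.9115] v=[-0.4333]
Step 23: x=[5.8605] v=[-0.3397]
Step 24: x=[5.8243] v=[-0.2412]
Step 25: x=[5.8034] v=[-0.1393]
Step 26: x=[5.7981] v=[-0.0354]
Step 27: x=[5.8085] v=[0.0690]
First v>=0 after going negative at step 27, time=4.0500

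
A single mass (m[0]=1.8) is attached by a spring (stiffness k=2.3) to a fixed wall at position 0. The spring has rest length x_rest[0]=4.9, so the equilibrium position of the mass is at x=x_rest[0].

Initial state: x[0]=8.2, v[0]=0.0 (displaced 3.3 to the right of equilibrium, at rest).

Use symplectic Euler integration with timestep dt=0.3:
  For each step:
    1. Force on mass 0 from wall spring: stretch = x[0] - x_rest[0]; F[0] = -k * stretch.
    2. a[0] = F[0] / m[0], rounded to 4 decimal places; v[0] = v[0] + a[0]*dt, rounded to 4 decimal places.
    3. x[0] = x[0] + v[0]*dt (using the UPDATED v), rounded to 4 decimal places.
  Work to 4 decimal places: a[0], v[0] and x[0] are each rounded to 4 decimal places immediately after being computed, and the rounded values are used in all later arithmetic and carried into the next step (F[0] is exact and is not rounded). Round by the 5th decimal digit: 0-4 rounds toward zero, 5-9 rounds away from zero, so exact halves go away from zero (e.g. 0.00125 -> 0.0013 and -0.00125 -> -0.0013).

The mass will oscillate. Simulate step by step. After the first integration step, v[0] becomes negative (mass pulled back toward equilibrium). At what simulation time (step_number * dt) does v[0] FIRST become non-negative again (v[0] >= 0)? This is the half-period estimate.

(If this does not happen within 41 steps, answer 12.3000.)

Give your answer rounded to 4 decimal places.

Step 0: x=[8.2000] v=[0.0000]
Step 1: x=[7.8205] v=[-1.2650]
Step 2: x=[7.1052] v=[-2.3845]
Step 3: x=[6.1363] v=[-3.2298]
Step 4: x=[5.0252] v=[-3.7037]
Step 5: x=[3.8997] v=[-3.7517]
Step 6: x=[2.8892] v=[-3.3682]
Step 7: x=[2.1100] v=[-2.5974]
Step 8: x=[1.6516] v=[-1.5279]
Step 9: x=[1.5668] v=[-0.2827]
Step 10: x=[1.8653] v=[0.9950]
First v>=0 after going negative at step 10, time=3.0000

Answer: 3.0000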